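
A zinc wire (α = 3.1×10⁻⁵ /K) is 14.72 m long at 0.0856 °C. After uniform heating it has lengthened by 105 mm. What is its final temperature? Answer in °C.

ΔL = αL₀ΔT ⇒ ΔT = ΔL / (αL₀)
ΔT = 105×10⁻³ m / (3.1×10⁻⁵ × 14.72 m) = 230.1017 K
T = 0.0856 + 230.1017 = 230.1873 °C

T = 230 °C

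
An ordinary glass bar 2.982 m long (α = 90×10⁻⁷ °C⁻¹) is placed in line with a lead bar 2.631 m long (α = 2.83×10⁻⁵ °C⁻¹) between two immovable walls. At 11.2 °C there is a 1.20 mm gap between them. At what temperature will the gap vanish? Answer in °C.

Gap closes when ΔL₁ + ΔL₂ = 1.20 mm = 1.20×10⁻³ m
(α₁L₁ + α₂L₂)ΔT = g
α₁L₁ + α₂L₂ = 90×10⁻⁷×2.982 + 2.83×10⁻⁵×2.631 = 1.012953×10⁻⁴ m/K
ΔT = 1.20×10⁻³ / 1.012953×10⁻⁴ = 11.847 K
T = 11.2 + 11.847 = 23.047 °C

T = 23.0 °C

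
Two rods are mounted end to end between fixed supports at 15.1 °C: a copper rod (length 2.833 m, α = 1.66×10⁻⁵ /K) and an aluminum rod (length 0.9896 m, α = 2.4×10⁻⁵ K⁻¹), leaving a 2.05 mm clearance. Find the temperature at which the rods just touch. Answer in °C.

α₁L₁ = 4.70278×10⁻⁵ m/K, α₂L₂ = 2.37504×10⁻⁵ m/K → total 7.07782×10⁻⁵ m/K
ΔT = g/(α₁L₁+α₂L₂) = 2.05×10⁻³ / 7.07782×10⁻⁵ = 28.964 K
T = 15.1 + 28.964 = 44.064 °C

T = 44.1 °C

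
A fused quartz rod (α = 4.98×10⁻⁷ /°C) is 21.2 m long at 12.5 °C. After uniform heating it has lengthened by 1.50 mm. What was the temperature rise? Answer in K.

ΔL = αL₀ΔT ⇒ ΔT = ΔL / (αL₀)
ΔT = 1.50×10⁻³ m / (4.98×10⁻⁷ × 21.2 m) = 142.08 K

ΔT = 142 K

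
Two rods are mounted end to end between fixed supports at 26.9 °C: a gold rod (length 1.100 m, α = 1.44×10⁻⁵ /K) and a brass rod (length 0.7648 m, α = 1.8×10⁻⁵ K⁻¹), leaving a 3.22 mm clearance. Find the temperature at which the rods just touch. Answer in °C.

Gap closes when ΔL₁ + ΔL₂ = 3.22 mm = 3.22×10⁻³ m
(α₁L₁ + α₂L₂)ΔT = g
α₁L₁ + α₂L₂ = 1.44×10⁻⁵×1.100 + 1.8×10⁻⁵×0.7648 = 2.96064×10⁻⁵ m/K
ΔT = 3.22×10⁻³ / 2.96064×10⁻⁵ = 108.76 K
T = 26.9 + 108.76 = 135.66 °C

T = 136 °C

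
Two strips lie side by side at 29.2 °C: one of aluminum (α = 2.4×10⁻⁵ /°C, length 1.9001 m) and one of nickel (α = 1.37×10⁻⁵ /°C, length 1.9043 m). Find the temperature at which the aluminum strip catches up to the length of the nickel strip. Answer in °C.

T = 244.4 °C

L₁(1 + α₁ΔT) = L₂(1 + α₂ΔT) ⇒ ΔT = (L₂ − L₁)/(α₁L₁ − α₂L₂)
L₂ − L₁ = 1.9043 − 1.9001 = 4.20×10⁻³ m
α₁L₁ − α₂L₂ = 2.4×10⁻⁵×1.9001 − 1.37×10⁻⁵×1.9043 = 1.951349×10⁻⁵ m/K
ΔT = 4.20×10⁻³ / 1.951349×10⁻⁵ = 215.236 K
T = 29.2 + 215.236 = 244.436 °C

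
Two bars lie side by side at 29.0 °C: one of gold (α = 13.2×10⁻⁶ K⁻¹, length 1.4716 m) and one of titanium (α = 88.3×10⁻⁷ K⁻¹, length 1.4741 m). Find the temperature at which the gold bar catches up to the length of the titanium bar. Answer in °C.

Equal length when α₁L₁ΔT − α₂L₂ΔT = L₂ − L₁ = 2.50×10⁻³ m
α₁L₁ = 1.942512×10⁻⁵, α₂L₂ = 1.3016303×10⁻⁵ → Δ(αL) = 6.408817×10⁻⁶ m/K
ΔT = 2.50×10⁻³ / 6.408817×10⁻⁶ = 390.088 K, so T = 29.0 + 390.088 = 419.088 °C

T = 419.1 °C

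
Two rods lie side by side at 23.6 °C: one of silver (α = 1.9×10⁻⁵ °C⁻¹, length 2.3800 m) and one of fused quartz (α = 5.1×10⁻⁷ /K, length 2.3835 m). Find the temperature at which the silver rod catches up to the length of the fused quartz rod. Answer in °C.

Equal length when α₁L₁ΔT − α₂L₂ΔT = L₂ − L₁ = 3.50×10⁻³ m
α₁L₁ = 4.522×10⁻⁵, α₂L₂ = 1.215585×10⁻⁶ → Δ(αL) = 4.4004415×10⁻⁵ m/K
ΔT = 3.50×10⁻³ / 4.4004415×10⁻⁵ = 79.537 K, so T = 23.6 + 79.537 = 103.137 °C

T = 103.1 °C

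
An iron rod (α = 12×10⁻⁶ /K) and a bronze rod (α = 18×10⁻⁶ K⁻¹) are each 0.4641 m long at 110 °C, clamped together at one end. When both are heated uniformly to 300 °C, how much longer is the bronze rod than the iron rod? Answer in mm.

0.529 mm

ΔT = 190 K
iron: ΔL = 12×10⁻⁶ × 0.4641 m × 190 = 1.0581×10⁻³ m = 1.0581 mm
bronze: ΔL = 18×10⁻⁶ × 0.4641 m × 190 = 1.5872×10⁻³ m = 1.5872 mm
difference = 1.5872 − 1.0581 = 0.5291 mm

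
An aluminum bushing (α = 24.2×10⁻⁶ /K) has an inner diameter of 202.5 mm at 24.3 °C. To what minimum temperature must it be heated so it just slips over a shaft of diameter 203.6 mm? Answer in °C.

Required Δd = 203.6 − 202.5 = 1.1 mm
Δd = αd₀ΔT ⇒ ΔT = Δd/(αd₀) = 1.1 / (24.2×10⁻⁶ × 202.5) = 224.47 K
T_min = 24.3 + 224.47 = 248.77 °C

T = 249 °C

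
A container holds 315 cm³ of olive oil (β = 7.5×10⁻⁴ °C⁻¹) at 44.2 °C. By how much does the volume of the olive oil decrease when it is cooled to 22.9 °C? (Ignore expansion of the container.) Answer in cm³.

|ΔT| = |22.9 − 44.2| = 21.3 K
ΔV = βV₀ΔT = (7.5×10⁻⁴)(315)(21.3) = 5.03 cm³

ΔV = 5.03 cm³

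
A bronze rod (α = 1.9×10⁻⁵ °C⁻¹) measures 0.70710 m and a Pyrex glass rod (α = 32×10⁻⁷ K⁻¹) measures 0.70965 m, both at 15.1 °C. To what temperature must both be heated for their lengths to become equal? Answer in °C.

T = 243.5 °C

L₁(1 + α₁ΔT) = L₂(1 + α₂ΔT) ⇒ ΔT = (L₂ − L₁)/(α₁L₁ − α₂L₂)
L₂ − L₁ = 0.70965 − 0.70710 = 2.55×10⁻³ m
α₁L₁ − α₂L₂ = 1.9×10⁻⁵×0.70710 − 32×10⁻⁷×0.70965 = 1.116402×10⁻⁵ m/K
ΔT = 2.55×10⁻³ / 1.116402×10⁻⁵ = 228.412 K
T = 15.1 + 228.412 = 243.512 °C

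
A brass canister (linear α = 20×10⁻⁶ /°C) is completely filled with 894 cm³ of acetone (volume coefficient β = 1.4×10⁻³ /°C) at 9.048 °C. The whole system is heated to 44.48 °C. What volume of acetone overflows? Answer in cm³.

The canister also expands: β_container ≈ 3α = 6.0×10⁻⁵ /K
Net overflow = V₀(β_liq − 3α_cont)ΔT
β − 3α = 1.40×10⁻³ − 6.0×10⁻⁵ = 1.34×10⁻³ /K; ΔT = 35.432 K
ΔV = 894 × 1.34×10⁻³ × 35.432 = 42.4 cm³

42.4 cm³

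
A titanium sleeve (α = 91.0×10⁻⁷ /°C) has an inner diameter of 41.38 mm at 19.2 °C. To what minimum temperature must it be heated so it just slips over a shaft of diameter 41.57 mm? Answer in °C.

T = 524 °C

Required Δd = 41.57 − 41.38 = 0.19 mm
Δd = αd₀ΔT ⇒ ΔT = Δd/(αd₀) = 0.19 / (91.0×10⁻⁷ × 41.38) = 504.57 K
T_min = 19.2 + 504.57 = 523.77 °C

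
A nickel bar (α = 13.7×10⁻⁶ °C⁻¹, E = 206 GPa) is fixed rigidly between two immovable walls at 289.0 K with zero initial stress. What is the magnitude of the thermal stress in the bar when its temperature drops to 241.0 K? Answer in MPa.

σ = 135 MPa

Fully constrained: the free strain ε = αΔT is blocked, so σ = Eε = EαΔT.
|ΔT| = 48.0 K
σ = 206×10⁹ × 13.7×10⁻⁶ × 48.0 = 1.35×10⁸ Pa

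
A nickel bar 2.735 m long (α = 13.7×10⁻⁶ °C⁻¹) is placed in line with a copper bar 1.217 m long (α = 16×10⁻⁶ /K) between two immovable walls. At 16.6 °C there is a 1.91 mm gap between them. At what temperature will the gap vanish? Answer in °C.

Gap closes when ΔL₁ + ΔL₂ = 1.91 mm = 1.91×10⁻³ m
(α₁L₁ + α₂L₂)ΔT = g
α₁L₁ + α₂L₂ = 13.7×10⁻⁶×2.735 + 16×10⁻⁶×1.217 = 5.69415×10⁻⁵ m/K
ΔT = 1.91×10⁻³ / 5.69415×10⁻⁵ = 33.543 K
T = 16.6 + 33.543 = 50.143 °C

T = 50.1 °C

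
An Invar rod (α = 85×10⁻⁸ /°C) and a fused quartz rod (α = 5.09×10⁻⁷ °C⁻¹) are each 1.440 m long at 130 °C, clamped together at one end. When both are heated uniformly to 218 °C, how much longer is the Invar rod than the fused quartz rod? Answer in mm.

ΔT = 88 K
Invar: ΔL = 85×10⁻⁸ × 1.440 m × 88 = 1.0771×10⁻⁴ m = 0.10771 mm
fused quartz: ΔL = 5.09×10⁻⁷ × 1.440 m × 88 = 6.4500×10⁻⁵ m = 0.064500 mm
difference = 0.10771 − 0.064500 = 0.04321 mm

0.0432 mm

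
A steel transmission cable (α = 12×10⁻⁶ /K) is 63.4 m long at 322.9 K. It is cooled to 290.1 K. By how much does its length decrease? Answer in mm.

ΔL = 25.0 mm

|ΔT| = |290.1 − 322.9| = 32.8 K
ΔL = αL₀ΔT = (12×10⁻⁶)(63.4)(32.8) = 2.50×10⁻² m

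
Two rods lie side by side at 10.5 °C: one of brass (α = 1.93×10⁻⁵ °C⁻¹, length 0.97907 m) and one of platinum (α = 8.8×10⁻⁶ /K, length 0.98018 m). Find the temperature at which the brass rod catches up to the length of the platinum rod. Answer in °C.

Equal length when α₁L₁ΔT − α₂L₂ΔT = L₂ − L₁ = 1.11×10⁻³ m
α₁L₁ = 1.8896051×10⁻⁵, α₂L₂ = 8.625584×10⁻⁶ → Δ(αL) = 1.0270467×10⁻⁵ m/K
ΔT = 1.11×10⁻³ / 1.0270467×10⁻⁵ = 108.077 K, so T = 10.5 + 108.077 = 118.577 °C

T = 118.6 °C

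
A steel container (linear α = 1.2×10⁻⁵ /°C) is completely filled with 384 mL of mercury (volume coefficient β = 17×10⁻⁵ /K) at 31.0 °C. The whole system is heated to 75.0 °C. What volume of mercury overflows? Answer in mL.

The container also expands: β_container ≈ 3α = 3.6×10⁻⁵ /K
Net overflow = V₀(β_liq − 3α_cont)ΔT
β − 3α = 1.70×10⁻⁴ − 3.6×10⁻⁵ = 1.34×10⁻⁴ /K; ΔT = 44.0 K
ΔV = 384 × 1.34×10⁻⁴ × 44.0 = 2.26 mL

2.26 mL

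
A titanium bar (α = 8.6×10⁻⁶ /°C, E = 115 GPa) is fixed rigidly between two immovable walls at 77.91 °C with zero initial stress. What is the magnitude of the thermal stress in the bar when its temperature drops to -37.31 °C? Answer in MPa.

Fully constrained: the free strain ε = αΔT is blocked, so σ = Eε = EαΔT.
|ΔT| = 115.22 K
σ = 115×10⁹ × 8.6×10⁻⁶ × 115.22 = 1.14×10⁸ Pa

σ = 114 MPa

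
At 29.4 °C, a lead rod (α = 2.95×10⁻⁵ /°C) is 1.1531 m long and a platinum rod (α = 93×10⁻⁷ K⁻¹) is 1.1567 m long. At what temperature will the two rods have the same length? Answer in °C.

Equal length when α₁L₁ΔT − α₂L₂ΔT = L₂ − L₁ = 3.60×10⁻³ m
α₁L₁ = 3.401645×10⁻⁵, α₂L₂ = 1.075731×10⁻⁵ → Δ(αL) = 2.325914×10⁻⁵ m/K
ΔT = 3.60×10⁻³ / 2.325914×10⁻⁵ = 154.778 K, so T = 29.4 + 154.778 = 184.178 °C

T = 184.2 °C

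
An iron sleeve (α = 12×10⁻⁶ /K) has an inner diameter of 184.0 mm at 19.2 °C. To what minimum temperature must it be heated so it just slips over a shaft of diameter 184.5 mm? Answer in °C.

T = 246 °C

Required Δd = 184.5 − 184.0 = 0.5 mm
Δd = αd₀ΔT ⇒ ΔT = Δd/(αd₀) = 0.5 / (12×10⁻⁶ × 184.0) = 226.45 K
T_min = 19.2 + 226.45 = 245.65 °C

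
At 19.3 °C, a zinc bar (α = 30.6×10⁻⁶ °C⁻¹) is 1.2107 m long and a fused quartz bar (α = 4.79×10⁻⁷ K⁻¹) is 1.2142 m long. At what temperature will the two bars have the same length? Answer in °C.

Equal length when α₁L₁ΔT − α₂L₂ΔT = L₂ − L₁ = 3.50×10⁻³ m
α₁L₁ = 3.704742×10⁻⁵, α₂L₂ = 5.816018×10⁻⁷ → Δ(αL) = 3.64658182×10⁻⁵ m/K
ΔT = 3.50×10⁻³ / 3.64658182×10⁻⁵ = 95.980 K, so T = 19.3 + 95.980 = 115.280 °C

T = 115.3 °C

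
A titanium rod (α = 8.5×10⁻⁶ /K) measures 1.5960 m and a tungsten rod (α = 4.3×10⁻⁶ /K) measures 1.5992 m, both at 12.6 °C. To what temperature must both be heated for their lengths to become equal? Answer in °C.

Equal length when α₁L₁ΔT − α₂L₂ΔT = L₂ − L₁ = 3.20×10⁻³ m
α₁L₁ = 1.3566×10⁻⁵, α₂L₂ = 6.87656×10⁻⁶ → Δ(αL) = 6.68944×10⁻⁶ m/K
ΔT = 3.20×10⁻³ / 6.68944×10⁻⁶ = 478.366 K, so T = 12.6 + 478.366 = 490.966 °C

T = 491.0 °C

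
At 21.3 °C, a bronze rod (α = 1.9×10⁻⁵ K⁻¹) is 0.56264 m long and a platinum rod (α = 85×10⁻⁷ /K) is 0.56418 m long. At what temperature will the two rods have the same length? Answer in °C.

L₁(1 + α₁ΔT) = L₂(1 + α₂ΔT) ⇒ ΔT = (L₂ − L₁)/(α₁L₁ − α₂L₂)
L₂ − L₁ = 0.56418 − 0.56264 = 1.54×10⁻³ m
α₁L₁ − α₂L₂ = 1.9×10⁻⁵×0.56264 − 85×10⁻⁷×0.56418 = 5.89463×10⁻⁶ m/K
ΔT = 1.54×10⁻³ / 5.89463×10⁻⁶ = 261.255 K
T = 21.3 + 261.255 = 282.555 °C

T = 282.6 °C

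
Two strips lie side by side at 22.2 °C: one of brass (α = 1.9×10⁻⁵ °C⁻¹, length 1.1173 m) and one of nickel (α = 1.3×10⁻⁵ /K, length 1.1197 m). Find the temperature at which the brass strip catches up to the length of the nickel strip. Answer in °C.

Equal length when α₁L₁ΔT − α₂L₂ΔT = L₂ − L₁ = 2.40×10⁻³ m
α₁L₁ = 2.12287×10⁻⁵, α₂L₂ = 1.45561×10⁻⁵ → Δ(αL) = 6.6726×10⁻⁶ m/K
ΔT = 2.40×10⁻³ / 6.6726×10⁻⁶ = 359.680 K, so T = 22.2 + 359.680 = 381.880 °C

T = 381.9 °C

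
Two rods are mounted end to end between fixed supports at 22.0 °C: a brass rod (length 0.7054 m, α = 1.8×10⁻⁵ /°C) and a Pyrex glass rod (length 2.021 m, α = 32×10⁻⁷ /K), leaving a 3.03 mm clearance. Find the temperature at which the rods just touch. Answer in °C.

T = 180 °C

Gap closes when ΔL₁ + ΔL₂ = 3.03 mm = 3.03×10⁻³ m
(α₁L₁ + α₂L₂)ΔT = g
α₁L₁ + α₂L₂ = 1.8×10⁻⁵×0.7054 + 32×10⁻⁷×2.021 = 1.91644×10⁻⁵ m/K
ΔT = 3.03×10⁻³ / 1.91644×10⁻⁵ = 158.11 K
T = 22.0 + 158.11 = 180.11 °C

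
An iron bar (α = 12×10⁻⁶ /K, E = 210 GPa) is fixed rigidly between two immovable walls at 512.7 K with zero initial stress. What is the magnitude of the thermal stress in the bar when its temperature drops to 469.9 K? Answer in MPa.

Fully constrained: the free strain ε = αΔT is blocked, so σ = Eε = EαΔT.
|ΔT| = 42.8 K
σ = 210×10⁹ × 12×10⁻⁶ × 42.8 = 1.08×10⁸ Pa

σ = 108 MPa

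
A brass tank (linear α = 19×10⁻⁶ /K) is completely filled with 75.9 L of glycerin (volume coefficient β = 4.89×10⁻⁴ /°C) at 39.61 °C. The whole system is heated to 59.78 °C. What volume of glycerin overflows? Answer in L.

The tank also expands: β_container ≈ 3α = 5.7×10⁻⁵ /K
Net overflow = V₀(β_liq − 3α_cont)ΔT
β − 3α = 4.89×10⁻⁴ − 5.7×10⁻⁵ = 4.32×10⁻⁴ /K; ΔT = 20.17 K
ΔV = 75.9 × 4.32×10⁻⁴ × 20.17 = 0.661 L

0.661 L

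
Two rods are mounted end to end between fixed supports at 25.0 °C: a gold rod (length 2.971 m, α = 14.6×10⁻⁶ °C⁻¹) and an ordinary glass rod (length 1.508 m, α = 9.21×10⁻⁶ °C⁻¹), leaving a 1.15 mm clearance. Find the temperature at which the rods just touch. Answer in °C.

T = 45.1 °C

α₁L₁ = 4.33766×10⁻⁵ m/K, α₂L₂ = 1.388868×10⁻⁵ m/K → total 5.726528×10⁻⁵ m/K
ΔT = g/(α₁L₁+α₂L₂) = 1.15×10⁻³ / 5.726528×10⁻⁵ = 20.082 K
T = 25.0 + 20.082 = 45.082 °C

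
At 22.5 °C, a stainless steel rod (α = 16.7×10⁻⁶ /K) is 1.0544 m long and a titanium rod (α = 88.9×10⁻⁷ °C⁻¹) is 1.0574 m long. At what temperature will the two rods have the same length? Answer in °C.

T = 388.0 °C

Equal length when α₁L₁ΔT − α₂L₂ΔT = L₂ − L₁ = 3.00×10⁻³ m
α₁L₁ = 1.760848×10⁻⁵, α₂L₂ = 9.400286×10⁻⁶ → Δ(αL) = 8.208194×10⁻⁶ m/K
ΔT = 3.00×10⁻³ / 8.208194×10⁻⁶ = 365.488 K, so T = 22.5 + 365.488 = 387.988 °C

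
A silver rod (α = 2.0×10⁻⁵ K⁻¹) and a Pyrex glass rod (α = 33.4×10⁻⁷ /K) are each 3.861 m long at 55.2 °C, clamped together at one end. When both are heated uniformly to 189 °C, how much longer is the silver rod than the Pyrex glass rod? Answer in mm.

ΔT = 133.8 K
silver: ΔL = 2.0×10⁻⁵ × 3.861 m × 133.8 = 1.0332×10⁻² m = 10.332 mm
Pyrex glass: ΔL = 33.4×10⁻⁷ × 3.861 m × 133.8 = 1.7255×10⁻³ m = 1.7255 mm
difference = 10.332 − 1.7255 = 8.6065 mm

8.61 mm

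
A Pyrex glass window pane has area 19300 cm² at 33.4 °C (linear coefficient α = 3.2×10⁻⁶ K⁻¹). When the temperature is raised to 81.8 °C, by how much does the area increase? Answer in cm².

ΔA = 5.98 cm²

Area coefficient ≈ 2α; |ΔT| = 48.4 K
ΔA = 2αA₀ΔT = 2(3.2×10⁻⁶)(19300)(48.4) = 5.98 cm²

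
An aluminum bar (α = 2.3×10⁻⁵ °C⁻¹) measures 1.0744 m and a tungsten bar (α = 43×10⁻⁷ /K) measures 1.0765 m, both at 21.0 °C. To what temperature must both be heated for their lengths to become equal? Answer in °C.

L₁(1 + α₁ΔT) = L₂(1 + α₂ΔT) ⇒ ΔT = (L₂ − L₁)/(α₁L₁ − α₂L₂)
L₂ − L₁ = 1.0765 − 1.0744 = 2.10×10⁻³ m
α₁L₁ − α₂L₂ = 2.3×10⁻⁵×1.0744 − 43×10⁻⁷×1.0765 = 2.008225×10⁻⁵ m/K
ΔT = 2.10×10⁻³ / 2.008225×10⁻⁵ = 104.570 K
T = 21.0 + 104.570 = 125.570 °C

T = 125.6 °C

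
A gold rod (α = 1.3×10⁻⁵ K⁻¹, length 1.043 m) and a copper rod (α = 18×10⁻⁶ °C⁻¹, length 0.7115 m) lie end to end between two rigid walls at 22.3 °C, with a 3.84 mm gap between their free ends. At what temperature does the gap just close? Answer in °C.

α₁L₁ = 1.3559×10⁻⁵ m/K, α₂L₂ = 1.2807×10⁻⁵ m/K → total 2.6366×10⁻⁵ m/K
ΔT = g/(α₁L₁+α₂L₂) = 3.84×10⁻³ / 2.6366×10⁻⁵ = 145.64 K
T = 22.3 + 145.64 = 167.94 °C

T = 168 °C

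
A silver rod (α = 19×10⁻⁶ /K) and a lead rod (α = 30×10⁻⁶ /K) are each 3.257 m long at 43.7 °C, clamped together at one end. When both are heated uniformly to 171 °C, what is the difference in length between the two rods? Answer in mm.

4.56 mm

ΔT = 127.3 K
silver: ΔL = 19×10⁻⁶ × 3.257 m × 127.3 = 7.8777×10⁻³ m = 7.8777 mm
lead: ΔL = 30×10⁻⁶ × 3.257 m × 127.3 = 1.2438×10⁻² m = 12.438 mm
difference = 12.438 − 7.8777 = 4.5603 mm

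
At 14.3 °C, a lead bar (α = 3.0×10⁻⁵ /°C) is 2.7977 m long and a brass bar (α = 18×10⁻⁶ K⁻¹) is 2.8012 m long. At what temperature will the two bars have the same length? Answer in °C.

L₁(1 + α₁ΔT) = L₂(1 + α₂ΔT) ⇒ ΔT = (L₂ − L₁)/(α₁L₁ − α₂L₂)
L₂ − L₁ = 2.8012 − 2.7977 = 3.50×10⁻³ m
α₁L₁ − α₂L₂ = 3.0×10⁻⁵×2.7977 − 18×10⁻⁶×2.8012 = 3.35094×10⁻⁵ m/K
ΔT = 3.50×10⁻³ / 3.35094×10⁻⁵ = 104.448 K
T = 14.3 + 104.448 = 118.748 °C

T = 118.7 °C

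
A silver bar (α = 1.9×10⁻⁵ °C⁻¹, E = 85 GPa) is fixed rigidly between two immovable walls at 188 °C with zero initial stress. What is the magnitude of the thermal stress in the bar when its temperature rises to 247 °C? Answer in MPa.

Fully constrained: the free strain ε = αΔT is blocked, so σ = Eε = EαΔT.
|ΔT| = 59 K
σ = 85.0×10⁹ × 1.9×10⁻⁵ × 59 = 9.53×10⁷ Pa

σ = 95.3 MPa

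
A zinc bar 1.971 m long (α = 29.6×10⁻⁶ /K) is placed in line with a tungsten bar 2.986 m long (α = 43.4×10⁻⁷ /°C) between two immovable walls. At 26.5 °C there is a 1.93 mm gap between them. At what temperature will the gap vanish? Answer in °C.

T = 53.6 °C

Gap closes when ΔL₁ + ΔL₂ = 1.93 mm = 1.93×10⁻³ m
(α₁L₁ + α₂L₂)ΔT = g
α₁L₁ + α₂L₂ = 29.6×10⁻⁶×1.971 + 43.4×10⁻⁷×2.986 = 7.130084×10⁻⁵ m/K
ΔT = 1.93×10⁻³ / 7.130084×10⁻⁵ = 27.068 K
T = 26.5 + 27.068 = 53.568 °C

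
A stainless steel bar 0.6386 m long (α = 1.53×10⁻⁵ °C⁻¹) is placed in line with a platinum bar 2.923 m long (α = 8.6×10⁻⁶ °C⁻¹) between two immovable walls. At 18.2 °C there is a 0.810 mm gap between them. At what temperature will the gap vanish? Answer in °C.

Gap closes when ΔL₁ + ΔL₂ = 0.810 mm = 8.10×10⁻⁴ m
(α₁L₁ + α₂L₂)ΔT = g
α₁L₁ + α₂L₂ = 1.53×10⁻⁵×0.6386 + 8.6×10⁻⁶×2.923 = 3.490838×10⁻⁵ m/K
ΔT = 8.10×10⁻⁴ / 3.490838×10⁻⁵ = 23.204 K
T = 18.2 + 23.204 = 41.404 °C

T = 41.4 °C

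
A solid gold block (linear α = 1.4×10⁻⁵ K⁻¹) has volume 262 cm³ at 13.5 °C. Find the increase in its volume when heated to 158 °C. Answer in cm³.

ΔV = 1.59 cm³

Isotropic solid: β ≈ 3α = 4.2×10⁻⁵ /K; ΔT = 144.5 K
ΔV = 3αV₀ΔT = 3(1.4×10⁻⁵)(262)(144.5) = 1.59 cm³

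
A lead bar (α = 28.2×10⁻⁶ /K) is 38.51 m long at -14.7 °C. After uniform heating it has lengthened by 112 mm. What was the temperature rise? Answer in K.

ΔL = αL₀ΔT ⇒ ΔT = ΔL / (αL₀)
ΔT = 112×10⁻³ m / (28.2×10⁻⁶ × 38.51 m) = 103.13 K

ΔT = 103 K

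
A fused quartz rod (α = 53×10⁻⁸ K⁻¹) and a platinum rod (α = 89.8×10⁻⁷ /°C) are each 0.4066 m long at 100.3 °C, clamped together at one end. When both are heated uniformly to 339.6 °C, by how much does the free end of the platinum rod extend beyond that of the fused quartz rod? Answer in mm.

0.822 mm

ΔT = 239.3 K
fused quartz: ΔL = 53×10⁻⁸ × 0.4066 m × 239.3 = 5.1569×10⁻⁵ m = 0.051569 mm
platinum: ΔL = 89.8×10⁻⁷ × 0.4066 m × 239.3 = 8.7375×10⁻⁴ m = 0.87375 mm
difference = 0.87375 − 0.051569 = 0.822181 mm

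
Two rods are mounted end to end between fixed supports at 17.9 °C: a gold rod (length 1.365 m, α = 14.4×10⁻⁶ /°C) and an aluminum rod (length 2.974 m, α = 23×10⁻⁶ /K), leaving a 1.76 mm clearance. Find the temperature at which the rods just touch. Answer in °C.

T = 37.9 °C

α₁L₁ = 1.9656×10⁻⁵ m/K, α₂L₂ = 6.8402×10⁻⁵ m/K → total 8.8058×10⁻⁵ m/K
ΔT = g/(α₁L₁+α₂L₂) = 1.76×10⁻³ / 8.8058×10⁻⁵ = 19.987 K
T = 17.9 + 19.987 = 37.887 °C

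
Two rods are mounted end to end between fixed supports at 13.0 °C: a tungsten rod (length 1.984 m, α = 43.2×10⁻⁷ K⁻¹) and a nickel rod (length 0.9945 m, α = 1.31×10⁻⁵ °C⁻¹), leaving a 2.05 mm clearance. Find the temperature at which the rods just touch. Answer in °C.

T = 108 °C

α₁L₁ = 8.57088×10⁻⁶ m/K, α₂L₂ = 1.302795×10⁻⁵ m/K → total 2.159883×10⁻⁵ m/K
ΔT = g/(α₁L₁+α₂L₂) = 2.05×10⁻³ / 2.159883×10⁻⁵ = 94.91 K
T = 13.0 + 94.91 = 107.91 °C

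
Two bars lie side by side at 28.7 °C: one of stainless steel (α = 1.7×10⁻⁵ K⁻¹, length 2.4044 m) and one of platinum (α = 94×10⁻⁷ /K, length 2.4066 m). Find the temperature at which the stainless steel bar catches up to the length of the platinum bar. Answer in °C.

Equal length when α₁L₁ΔT − α₂L₂ΔT = L₂ − L₁ = 2.20×10⁻³ m
α₁L₁ = 4.08748×10⁻⁵, α₂L₂ = 2.262204×10⁻⁵ → Δ(αL) = 1.825276×10⁻⁵ m/K
ΔT = 2.20×10⁻³ / 1.825276×10⁻⁵ = 120.530 K, so T = 28.7 + 120.530 = 149.230 °C

T = 149.2 °C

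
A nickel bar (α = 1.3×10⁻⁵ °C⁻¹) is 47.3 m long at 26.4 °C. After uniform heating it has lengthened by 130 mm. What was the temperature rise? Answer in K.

ΔT = 211 K

ΔL = αL₀ΔT ⇒ ΔT = ΔL / (αL₀)
ΔT = 130×10⁻³ m / (1.3×10⁻⁵ × 47.3 m) = 211.42 K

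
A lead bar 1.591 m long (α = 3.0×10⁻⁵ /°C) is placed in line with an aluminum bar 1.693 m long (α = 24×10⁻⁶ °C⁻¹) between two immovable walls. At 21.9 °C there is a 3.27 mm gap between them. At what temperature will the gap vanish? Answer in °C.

Gap closes when ΔL₁ + ΔL₂ = 3.27 mm = 3.27×10⁻³ m
(α₁L₁ + α₂L₂)ΔT = g
α₁L₁ + α₂L₂ = 3.0×10⁻⁵×1.591 + 24×10⁻⁶×1.693 = 8.8362×10⁻⁵ m/K
ΔT = 3.27×10⁻³ / 8.8362×10⁻⁵ = 37.007 K
T = 21.9 + 37.007 = 58.907 °C

T = 58.9 °C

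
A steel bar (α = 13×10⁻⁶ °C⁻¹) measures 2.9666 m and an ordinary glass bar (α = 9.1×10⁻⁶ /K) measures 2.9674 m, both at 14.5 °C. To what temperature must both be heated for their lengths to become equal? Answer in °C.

T = 83.69 °C

Equal length when α₁L₁ΔT − α₂L₂ΔT = L₂ − L₁ = 8.00×10⁻⁴ m
α₁L₁ = 3.85658×10⁻⁵, α₂L₂ = 2.700334×10⁻⁵ → Δ(αL) = 1.156246×10⁻⁵ m/K
ΔT = 8.00×10⁻⁴ / 1.156246×10⁻⁵ = 69.1894 K, so T = 14.5 + 69.1894 = 83.6894 °C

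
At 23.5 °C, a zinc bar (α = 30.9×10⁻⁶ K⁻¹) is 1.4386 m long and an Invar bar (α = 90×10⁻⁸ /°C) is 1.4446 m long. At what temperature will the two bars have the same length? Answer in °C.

L₁(1 + α₁ΔT) = L₂(1 + α₂ΔT) ⇒ ΔT = (L₂ − L₁)/(α₁L₁ − α₂L₂)
L₂ − L₁ = 1.4446 − 1.4386 = 6.00×10⁻³ m
α₁L₁ − α₂L₂ = 30.9×10⁻⁶×1.4386 − 90×10⁻⁸×1.4446 = 4.31526×10⁻⁵ m/K
ΔT = 6.00×10⁻³ / 4.31526×10⁻⁵ = 139.041 K
T = 23.5 + 139.041 = 162.541 °C

T = 162.5 °C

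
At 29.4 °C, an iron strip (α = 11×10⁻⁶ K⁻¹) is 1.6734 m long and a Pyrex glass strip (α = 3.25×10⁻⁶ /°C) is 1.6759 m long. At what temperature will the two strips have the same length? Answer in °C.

T = 222.3 °C

Equal length when α₁L₁ΔT − α₂L₂ΔT = L₂ − L₁ = 2.50×10⁻³ m
α₁L₁ = 1.84074×10⁻⁵, α₂L₂ = 5.446675×10⁻⁶ → Δ(αL) = 1.2960725×10⁻⁵ m/K
ΔT = 2.50×10⁻³ / 1.2960725×10⁻⁵ = 192.890 K, so T = 29.4 + 192.890 = 222.290 °C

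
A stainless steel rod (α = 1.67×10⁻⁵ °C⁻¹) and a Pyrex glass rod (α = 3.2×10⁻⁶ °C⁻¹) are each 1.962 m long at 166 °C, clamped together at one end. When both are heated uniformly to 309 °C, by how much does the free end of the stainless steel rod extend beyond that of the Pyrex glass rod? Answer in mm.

3.79 mm

ΔT = 143 K
stainless steel: ΔL = 1.67×10⁻⁵ × 1.962 m × 143 = 4.6855×10⁻³ m = 4.6855 mm
Pyrex glass: ΔL = 3.2×10⁻⁶ × 1.962 m × 143 = 8.9781×10⁻⁴ m = 0.89781 mm
difference = 4.6855 − 0.89781 = 3.78769 mm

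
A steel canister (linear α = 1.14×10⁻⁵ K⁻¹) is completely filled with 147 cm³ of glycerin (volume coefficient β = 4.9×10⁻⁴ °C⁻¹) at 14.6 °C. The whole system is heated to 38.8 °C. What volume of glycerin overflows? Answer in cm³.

1.62 cm³

The canister also expands: β_container ≈ 3α = 3.42×10⁻⁵ /K
Net overflow = V₀(β_liq − 3α_cont)ΔT
β − 3α = 4.90×10⁻⁴ − 3.42×10⁻⁵ = 4.558×10⁻⁴ /K; ΔT = 24.2 K
ΔV = 147 × 4.558×10⁻⁴ × 24.2 = 1.62 cm³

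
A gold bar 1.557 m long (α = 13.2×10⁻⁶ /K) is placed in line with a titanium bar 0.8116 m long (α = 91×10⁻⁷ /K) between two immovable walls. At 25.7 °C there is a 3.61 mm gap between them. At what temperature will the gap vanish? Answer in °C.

T = 155 °C

α₁L₁ = 2.05524×10⁻⁵ m/K, α₂L₂ = 7.38556×10⁻⁶ m/K → total 2.793796×10⁻⁵ m/K
ΔT = g/(α₁L₁+α₂L₂) = 3.61×10⁻³ / 2.793796×10⁻⁵ = 129.21 K
T = 25.7 + 129.21 = 154.91 °C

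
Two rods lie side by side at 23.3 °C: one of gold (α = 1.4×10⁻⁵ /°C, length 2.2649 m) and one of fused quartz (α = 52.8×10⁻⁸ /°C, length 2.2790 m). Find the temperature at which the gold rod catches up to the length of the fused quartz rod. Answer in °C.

T = 485.5 °C

L₁(1 + α₁ΔT) = L₂(1 + α₂ΔT) ⇒ ΔT = (L₂ − L₁)/(α₁L₁ − α₂L₂)
L₂ − L₁ = 2.2790 − 2.2649 = 1.41×10⁻² m
α₁L₁ − α₂L₂ = 1.4×10⁻⁵×2.2649 − 52.8×10⁻⁸×2.2790 = 3.0505288×10⁻⁵ m/K
ΔT = 1.41×10⁻² / 3.0505288×10⁻⁵ = 462.215 K
T = 23.3 + 462.215 = 485.515 °C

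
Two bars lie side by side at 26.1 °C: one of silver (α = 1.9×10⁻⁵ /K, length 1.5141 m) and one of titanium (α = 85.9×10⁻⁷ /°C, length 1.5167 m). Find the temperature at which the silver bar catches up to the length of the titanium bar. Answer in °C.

T = 191.3 °C

Equal length when α₁L₁ΔT − α₂L₂ΔT = L₂ − L₁ = 2.60×10⁻³ m
α₁L₁ = 2.87679×10⁻⁵, α₂L₂ = 1.3028453×10⁻⁵ → Δ(αL) = 1.5739447×10⁻⁵ m/K
ΔT = 2.60×10⁻³ / 1.5739447×10⁻⁵ = 165.190 K, so T = 26.1 + 165.190 = 191.290 °C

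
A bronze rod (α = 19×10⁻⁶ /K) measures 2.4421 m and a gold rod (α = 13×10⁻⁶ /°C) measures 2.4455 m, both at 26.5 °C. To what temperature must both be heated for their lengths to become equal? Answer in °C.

T = 259.2 °C

L₁(1 + α₁ΔT) = L₂(1 + α₂ΔT) ⇒ ΔT = (L₂ − L₁)/(α₁L₁ − α₂L₂)
L₂ − L₁ = 2.4455 − 2.4421 = 3.40×10⁻³ m
α₁L₁ − α₂L₂ = 19×10⁻⁶×2.4421 − 13×10⁻⁶×2.4455 = 1.46084×10⁻⁵ m/K
ΔT = 3.40×10⁻³ / 1.46084×10⁻⁵ = 232.743 K
T = 26.5 + 232.743 = 259.243 °C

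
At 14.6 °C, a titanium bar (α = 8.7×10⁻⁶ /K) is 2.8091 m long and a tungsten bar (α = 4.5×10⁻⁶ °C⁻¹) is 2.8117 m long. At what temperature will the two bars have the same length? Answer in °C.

T = 235.2 °C

L₁(1 + α₁ΔT) = L₂(1 + α₂ΔT) ⇒ ΔT = (L₂ − L₁)/(α₁L₁ − α₂L₂)
L₂ − L₁ = 2.8117 − 2.8091 = 2.60×10⁻³ m
α₁L₁ − α₂L₂ = 8.7×10⁻⁶×2.8091 − 4.5×10⁻⁶×2.8117 = 1.178652×10⁻⁵ m/K
ΔT = 2.60×10⁻³ / 1.178652×10⁻⁵ = 220.591 K
T = 14.6 + 220.591 = 235.191 °C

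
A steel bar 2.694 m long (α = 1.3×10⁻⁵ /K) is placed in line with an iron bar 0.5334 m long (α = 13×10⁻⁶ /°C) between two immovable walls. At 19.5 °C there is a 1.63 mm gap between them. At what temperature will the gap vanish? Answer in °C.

T = 58.4 °C

Gap closes when ΔL₁ + ΔL₂ = 1.63 mm = 1.63×10⁻³ m
(α₁L₁ + α₂L₂)ΔT = g
α₁L₁ + α₂L₂ = 1.3×10⁻⁵×2.694 + 13×10⁻⁶×0.5334 = 4.19562×10⁻⁵ m/K
ΔT = 1.63×10⁻³ / 4.19562×10⁻⁵ = 38.850 K
T = 19.5 + 38.850 = 58.350 °C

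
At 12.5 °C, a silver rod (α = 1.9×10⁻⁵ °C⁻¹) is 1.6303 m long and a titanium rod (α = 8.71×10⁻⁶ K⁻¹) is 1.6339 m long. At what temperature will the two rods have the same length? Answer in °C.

T = 227.5 °C

Equal length when α₁L₁ΔT − α₂L₂ΔT = L₂ − L₁ = 3.60×10⁻³ m
α₁L₁ = 3.09757×10⁻⁵, α₂L₂ = 1.4231269×10⁻⁵ → Δ(αL) = 1.6744431×10⁻⁵ m/K
ΔT = 3.60×10⁻³ / 1.6744431×10⁻⁵ = 214.997 K, so T = 12.5 + 214.997 = 227.497 °C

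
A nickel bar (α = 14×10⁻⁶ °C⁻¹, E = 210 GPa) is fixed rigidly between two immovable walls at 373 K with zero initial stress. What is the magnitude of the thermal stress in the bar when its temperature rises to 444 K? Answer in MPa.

σ = 209 MPa

Fully constrained: the free strain ε = αΔT is blocked, so σ = Eε = EαΔT.
|ΔT| = 71 K
σ = 210×10⁹ × 14×10⁻⁶ × 71 = 2.09×10⁸ Pa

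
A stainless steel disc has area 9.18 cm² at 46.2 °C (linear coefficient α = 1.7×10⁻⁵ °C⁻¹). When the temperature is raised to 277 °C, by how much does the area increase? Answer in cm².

ΔA = 0.0720 cm²

Area coefficient ≈ 2α; |ΔT| = 230.8 K
ΔA = 2αA₀ΔT = 2(1.7×10⁻⁵)(9.18)(230.8) = 0.0720 cm²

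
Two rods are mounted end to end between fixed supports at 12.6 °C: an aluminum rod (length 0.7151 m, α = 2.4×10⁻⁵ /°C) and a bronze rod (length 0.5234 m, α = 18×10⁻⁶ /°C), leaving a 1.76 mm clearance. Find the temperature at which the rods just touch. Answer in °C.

T = 78.8 °C

Gap closes when ΔL₁ + ΔL₂ = 1.76 mm = 1.76×10⁻³ m
(α₁L₁ + α₂L₂)ΔT = g
α₁L₁ + α₂L₂ = 2.4×10⁻⁵×0.7151 + 18×10⁻⁶×0.5234 = 2.65836×10⁻⁵ m/K
ΔT = 1.76×10⁻³ / 2.65836×10⁻⁵ = 66.206 K
T = 12.6 + 66.206 = 78.806 °C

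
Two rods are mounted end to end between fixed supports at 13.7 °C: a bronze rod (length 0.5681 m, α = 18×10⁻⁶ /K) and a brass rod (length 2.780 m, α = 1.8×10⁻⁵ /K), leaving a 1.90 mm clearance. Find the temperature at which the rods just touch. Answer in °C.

Gap closes when ΔL₁ + ΔL₂ = 1.90 mm = 1.90×10⁻³ m
(α₁L₁ + α₂L₂)ΔT = g
α₁L₁ + α₂L₂ = 18×10⁻⁶×0.5681 + 1.8×10⁻⁵×2.780 = 6.02658×10⁻⁵ m/K
ΔT = 1.90×10⁻³ / 6.02658×10⁻⁵ = 31.527 K
T = 13.7 + 31.527 = 45.227 °C

T = 45.2 °C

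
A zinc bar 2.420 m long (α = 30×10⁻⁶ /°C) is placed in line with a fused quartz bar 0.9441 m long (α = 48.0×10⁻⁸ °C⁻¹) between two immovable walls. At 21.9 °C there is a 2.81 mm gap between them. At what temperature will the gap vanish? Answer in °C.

T = 60.4 °C

α₁L₁ = 7.260×10⁻⁵ m/K, α₂L₂ = 4.53168×10⁻⁷ m/K → total 7.3053168×10⁻⁵ m/K
ΔT = g/(α₁L₁+α₂L₂) = 2.81×10⁻³ / 7.3053168×10⁻⁵ = 38.465 K
T = 21.9 + 38.465 = 60.365 °C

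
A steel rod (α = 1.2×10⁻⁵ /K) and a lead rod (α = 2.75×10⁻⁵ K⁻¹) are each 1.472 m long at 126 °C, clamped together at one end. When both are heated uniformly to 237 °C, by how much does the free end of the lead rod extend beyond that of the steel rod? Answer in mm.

ΔT = 111 K
steel: ΔL = 1.2×10⁻⁵ × 1.472 m × 111 = 1.9607×10⁻³ m = 1.9607 mm
lead: ΔL = 2.75×10⁻⁵ × 1.472 m × 111 = 4.4933×10⁻³ m = 4.4933 mm
difference = 4.4933 − 1.9607 = 2.5326 mm

2.53 mm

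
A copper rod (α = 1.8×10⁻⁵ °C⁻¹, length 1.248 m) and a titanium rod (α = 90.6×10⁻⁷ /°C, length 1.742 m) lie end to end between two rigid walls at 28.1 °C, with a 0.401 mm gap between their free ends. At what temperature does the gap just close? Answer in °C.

Gap closes when ΔL₁ + ΔL₂ = 0.401 mm = 4.01×10⁻⁴ m
(α₁L₁ + α₂L₂)ΔT = g
α₁L₁ + α₂L₂ = 1.8×10⁻⁵×1.248 + 90.6×10⁻⁷×1.742 = 3.824652×10⁻⁵ m/K
ΔT = 4.01×10⁻⁴ / 3.824652×10⁻⁵ = 10.485 K
T = 28.1 + 10.485 = 38.585 °C

T = 38.6 °C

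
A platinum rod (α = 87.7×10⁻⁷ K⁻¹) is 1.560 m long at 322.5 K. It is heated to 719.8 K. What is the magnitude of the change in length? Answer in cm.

|ΔT| = |719.8 − 322.5| = 397.3 K
ΔL = αL₀ΔT = (87.7×10⁻⁷)(1.560)(397.3) = 5.44×10⁻³ m

ΔL = 0.544 cm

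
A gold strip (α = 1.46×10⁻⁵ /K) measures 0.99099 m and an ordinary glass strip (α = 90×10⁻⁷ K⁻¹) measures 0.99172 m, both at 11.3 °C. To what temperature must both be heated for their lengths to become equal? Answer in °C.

T = 143.0 °C

L₁(1 + α₁ΔT) = L₂(1 + α₂ΔT) ⇒ ΔT = (L₂ − L₁)/(α₁L₁ − α₂L₂)
L₂ − L₁ = 0.99172 − 0.99099 = 7.30×10⁻⁴ m
α₁L₁ − α₂L₂ = 1.46×10⁻⁵×0.99099 − 90×10⁻⁷×0.99172 = 5.542974×10⁻⁶ m/K
ΔT = 7.30×10⁻⁴ / 5.542974×10⁻⁶ = 131.698 K
T = 11.3 + 131.698 = 142.998 °C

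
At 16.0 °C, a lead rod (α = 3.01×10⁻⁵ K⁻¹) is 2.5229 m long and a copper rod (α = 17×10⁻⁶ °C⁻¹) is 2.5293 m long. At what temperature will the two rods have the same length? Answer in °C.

L₁(1 + α₁ΔT) = L₂(1 + α₂ΔT) ⇒ ΔT = (L₂ − L₁)/(α₁L₁ − α₂L₂)
L₂ − L₁ = 2.5293 − 2.5229 = 6.40×10⁻³ m
α₁L₁ − α₂L₂ = 3.01×10⁻⁵×2.5229 − 17×10⁻⁶×2.5293 = 3.294119×10⁻⁵ m/K
ΔT = 6.40×10⁻³ / 3.294119×10⁻⁵ = 194.286 K
T = 16.0 + 194.286 = 210.286 °C

T = 210.3 °C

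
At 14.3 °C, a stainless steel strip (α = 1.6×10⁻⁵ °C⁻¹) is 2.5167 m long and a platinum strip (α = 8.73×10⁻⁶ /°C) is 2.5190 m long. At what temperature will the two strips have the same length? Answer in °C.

Equal length when α₁L₁ΔT − α₂L₂ΔT = L₂ − L₁ = 2.30×10⁻³ m
α₁L₁ = 4.02672×10⁻⁵, α₂L₂ = 2.199087×10⁻⁵ → Δ(αL) = 1.827633×10⁻⁵ m/K
ΔT = 2.30×10⁻³ / 1.827633×10⁻⁵ = 125.846 K, so T = 14.3 + 125.846 = 140.146 °C

T = 140.1 °C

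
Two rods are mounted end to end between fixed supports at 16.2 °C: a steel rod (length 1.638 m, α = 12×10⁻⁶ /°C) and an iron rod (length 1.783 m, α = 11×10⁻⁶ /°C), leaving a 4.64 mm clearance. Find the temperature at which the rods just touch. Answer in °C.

T = 134 °C

α₁L₁ = 1.9656×10⁻⁵ m/K, α₂L₂ = 1.9613×10⁻⁵ m/K → total 3.9269×10⁻⁵ m/K
ΔT = g/(α₁L₁+α₂L₂) = 4.64×10⁻³ / 3.9269×10⁻⁵ = 118.16 K
T = 16.2 + 118.16 = 134.36 °C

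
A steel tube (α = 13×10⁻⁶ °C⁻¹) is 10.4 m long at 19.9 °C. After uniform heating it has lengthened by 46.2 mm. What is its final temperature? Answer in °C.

T = 362 °C

ΔL = αL₀ΔT ⇒ ΔT = ΔL / (αL₀)
ΔT = 46.2×10⁻³ m / (13×10⁻⁶ × 10.4 m) = 341.72 K
T = 19.9 + 341.72 = 361.62 °C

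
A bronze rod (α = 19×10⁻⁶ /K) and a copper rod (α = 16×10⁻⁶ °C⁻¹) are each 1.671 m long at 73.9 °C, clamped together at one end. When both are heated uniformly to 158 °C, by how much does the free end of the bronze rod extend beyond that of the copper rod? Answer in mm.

0.422 mm

ΔT = 84.1 K
bronze: ΔL = 19×10⁻⁶ × 1.671 m × 84.1 = 2.6701×10⁻³ m = 2.6701 mm
copper: ΔL = 16×10⁻⁶ × 1.671 m × 84.1 = 2.2485×10⁻³ m = 2.2485 mm
difference = 2.6701 − 2.2485 = 0.4216 mm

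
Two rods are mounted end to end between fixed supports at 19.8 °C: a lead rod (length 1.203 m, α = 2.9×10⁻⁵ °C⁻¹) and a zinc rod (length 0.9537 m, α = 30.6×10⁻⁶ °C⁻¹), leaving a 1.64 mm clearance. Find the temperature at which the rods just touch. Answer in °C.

α₁L₁ = 3.4887×10⁻⁵ m/K, α₂L₂ = 2.918322×10⁻⁵ m/K → total 6.407022×10⁻⁵ m/K
ΔT = g/(α₁L₁+α₂L₂) = 1.64×10⁻³ / 6.407022×10⁻⁵ = 25.597 K
T = 19.8 + 25.597 = 45.397 °C

T = 45.4 °C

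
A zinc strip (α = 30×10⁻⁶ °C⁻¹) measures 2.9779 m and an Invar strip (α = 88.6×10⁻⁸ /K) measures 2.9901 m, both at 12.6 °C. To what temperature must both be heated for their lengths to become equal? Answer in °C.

T = 153.3 °C

Equal length when α₁L₁ΔT − α₂L₂ΔT = L₂ − L₁ = 1.22×10⁻² m
α₁L₁ = 8.9337×10⁻⁵, α₂L₂ = 2.6492286×10⁻⁶ → Δ(αL) = 8.66877714×10⁻⁵ m/K
ΔT = 1.22×10⁻² / 8.66877714×10⁻⁵ = 140.735 K, so T = 12.6 + 140.735 = 153.335 °C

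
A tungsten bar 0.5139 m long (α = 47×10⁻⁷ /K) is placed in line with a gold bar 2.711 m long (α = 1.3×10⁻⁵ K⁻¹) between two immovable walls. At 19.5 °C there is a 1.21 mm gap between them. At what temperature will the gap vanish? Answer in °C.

T = 51.6 °C

α₁L₁ = 2.41533×10⁻⁶ m/K, α₂L₂ = 3.5243×10⁻⁵ m/K → total 3.765833×10⁻⁵ m/K
ΔT = g/(α₁L₁+α₂L₂) = 1.21×10⁻³ / 3.765833×10⁻⁵ = 32.131 K
T = 19.5 + 32.131 = 51.631 °C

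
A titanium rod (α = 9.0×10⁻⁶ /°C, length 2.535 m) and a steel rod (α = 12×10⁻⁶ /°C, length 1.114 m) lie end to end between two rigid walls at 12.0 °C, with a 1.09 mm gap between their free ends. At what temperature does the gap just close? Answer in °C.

T = 42.1 °C

Gap closes when ΔL₁ + ΔL₂ = 1.09 mm = 1.09×10⁻³ m
(α₁L₁ + α₂L₂)ΔT = g
α₁L₁ + α₂L₂ = 9.0×10⁻⁶×2.535 + 12×10⁻⁶×1.114 = 3.6183×10⁻⁵ m/K
ΔT = 1.09×10⁻³ / 3.6183×10⁻⁵ = 30.125 K
T = 12.0 + 30.125 = 42.125 °C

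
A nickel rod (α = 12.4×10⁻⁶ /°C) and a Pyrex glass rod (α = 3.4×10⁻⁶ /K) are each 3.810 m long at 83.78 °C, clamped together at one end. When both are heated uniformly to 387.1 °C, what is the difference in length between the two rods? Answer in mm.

ΔT = 303.32 K
nickel: ΔL = 12.4×10⁻⁶ × 3.810 m × 303.32 = 1.4330×10⁻² m = 14.330 mm
Pyrex glass: ΔL = 3.4×10⁻⁶ × 3.810 m × 303.32 = 3.9292×10⁻³ m = 3.9292 mm
difference = 14.330 − 3.9292 = 10.4008 mm

10.4 mm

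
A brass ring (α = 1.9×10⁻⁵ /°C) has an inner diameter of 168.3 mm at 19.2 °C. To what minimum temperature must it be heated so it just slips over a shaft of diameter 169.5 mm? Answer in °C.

T = 394 °C

Required Δd = 169.5 − 168.3 = 1.2 mm
Δd = αd₀ΔT ⇒ ΔT = Δd/(αd₀) = 1.2 / (1.9×10⁻⁵ × 168.3) = 375.27 K
T_min = 19.2 + 375.27 = 394.47 °C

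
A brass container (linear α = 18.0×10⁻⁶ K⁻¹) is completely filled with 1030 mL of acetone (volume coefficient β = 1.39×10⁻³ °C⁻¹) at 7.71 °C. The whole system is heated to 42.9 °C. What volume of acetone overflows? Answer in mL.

48.4 mL

The container also expands: β_container ≈ 3α = 5.4×10⁻⁵ /K
Net overflow = V₀(β_liq − 3α_cont)ΔT
β − 3α = 1.39×10⁻³ − 5.4×10⁻⁵ = 1.336×10⁻³ /K; ΔT = 35.19 K
ΔV = 1030 × 1.336×10⁻³ × 35.19 = 48.4 mL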